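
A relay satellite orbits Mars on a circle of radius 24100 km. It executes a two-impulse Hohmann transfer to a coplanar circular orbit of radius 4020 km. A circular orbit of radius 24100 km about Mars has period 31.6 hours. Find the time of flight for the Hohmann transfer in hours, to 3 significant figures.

t = 7.04 hours

From Kepler's third law T² = 4π²r³/μ at r = 24100 km, T = 31.6 hours = 31.6 × 3600 s = 1.1376×10^5 s: μ = 4π²r³/T² = 42700.4 km³/s².
Transfer-ellipse semi-major axis a_t = (r₁ + r₂)/2 = (24100 + 4020)/2 = 14060 km.
By Kepler's third law the transfer-orbit period is T = 2π√(a_t³/μ), so t = T/2 = 25350 s.
Converting: 25350 s ÷ 3600 s/hour = 7.04 hours.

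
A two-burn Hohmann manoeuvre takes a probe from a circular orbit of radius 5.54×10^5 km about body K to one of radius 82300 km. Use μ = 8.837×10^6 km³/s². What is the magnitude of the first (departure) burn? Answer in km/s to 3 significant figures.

Δv₁ = 1.96 km/s

Semi-major axis of the transfer orbit: a_t = (5.540×10^5 + 82300)/2 = 3.1815×10^5 km.
On the circular orbit at r = 5.540×10^5 km, v_c = √(μ/r) = 3.994 km/s.
Vis-viva on the transfer ellipse at r = 5.540×10^5 km gives v_t = √[μ(2/r − 1/a_t)] = 2.031 km/s.
Δv₁ = |v_t − v_c| = |2.031 − 3.994| = 1.963 km/s.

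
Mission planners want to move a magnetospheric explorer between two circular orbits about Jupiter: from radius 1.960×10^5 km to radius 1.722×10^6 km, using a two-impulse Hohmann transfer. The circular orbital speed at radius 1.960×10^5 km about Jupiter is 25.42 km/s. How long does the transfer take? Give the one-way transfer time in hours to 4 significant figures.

t = 72.82 hours

From the circular-orbit relation v² = μ/r at r = 1.960×10^5 km: μ = v²r = (25.42)² × 1.960×10^5 = 1.26651×10^8 km³/s².
Semi-major axis of the transfer orbit: a_t = (1.960×10^5 + 1.722×10^6)/2 = 9.590×10^5 km.
By Kepler's third law the transfer-orbit period is T = 2π√(a_t³/μ), so t = T/2 = 2.6216×10^5 s.
Converting: 2.6216×10^5 s ÷ 3600 s/hour = 72.82 hours.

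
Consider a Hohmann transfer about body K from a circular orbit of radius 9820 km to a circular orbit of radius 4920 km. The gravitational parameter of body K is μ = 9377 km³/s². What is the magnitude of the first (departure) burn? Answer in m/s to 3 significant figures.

Δv₁ = 179 m/s

Transfer-ellipse semi-major axis a_t = (r₁ + r₂)/2 = (9820 + 4920)/2 = 7370 km.
On the circular orbit at r = 9820 km, v_c = √(μ/r) = 0.9772 km/s.
Vis-viva on the transfer ellipse at r = 9820 km gives v_t = √[μ(2/r − 1/a_t)] = 0.7984 km/s.
Δv₁ = |v_t − v_c| = |0.7984 − 0.9772| = 0.1788 km/s.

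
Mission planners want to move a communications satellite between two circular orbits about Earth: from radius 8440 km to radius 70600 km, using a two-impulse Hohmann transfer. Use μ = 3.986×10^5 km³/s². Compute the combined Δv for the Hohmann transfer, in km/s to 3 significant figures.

Transfer-ellipse semi-major axis a_t = (r₁ + r₂)/2 = (8440 + 70600)/2 = 39520 km.
Circular speed at r₁: v₁ = √(μ/r₁) = √(3.986×10^5/8440) = 6.872 km/s.
On the transfer ellipse at r₁, vis-viva equation gives v_p = √[μ(2/r₁ − 1/a_t)] = 9.185 km/s.
First burn Δv₁ = |v_p − v₁| = 2.313 km/s.
At r₂, v₂ = √(μ/r₂) = 2.376 km/s.
Transfer-orbit speed at r₂: v_a = √[μ(2/r₂ − 1/a_t)] = 1.098 km/s.
Second burn Δv₂ = |v₂ − v_a| = 1.278 km/s.
Total Δv = Δv₁ + Δv₂ = 3.591 km/s.

Δv = 3.59 km/s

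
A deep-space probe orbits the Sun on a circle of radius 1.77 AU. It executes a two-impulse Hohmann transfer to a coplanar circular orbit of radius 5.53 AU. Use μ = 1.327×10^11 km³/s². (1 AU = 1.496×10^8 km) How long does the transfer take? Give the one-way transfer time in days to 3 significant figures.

t = 1270 days

In km: r₁ = 1.77 × 1.496×10^8 = 2.64792×10^8 km; r₂ = 5.53 × 1.496×10^8 = 8.27288×10^8 km.
Semi-major axis of the transfer orbit: a_t = (2.64792×10^8 + 8.27288×10^8)/2 = 5.4604×10^8 km.
Transfer time t = π√(a_t³/μ) = π√((5.4604×10^8)³ / 1.327×10^11) = 1.100×10^8 s.
Converting: 1.100×10^8 s ÷ 86400 s/day = 1270 days.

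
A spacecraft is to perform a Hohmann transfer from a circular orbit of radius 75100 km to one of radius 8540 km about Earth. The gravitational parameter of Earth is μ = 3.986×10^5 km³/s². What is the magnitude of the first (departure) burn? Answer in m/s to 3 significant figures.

Δv₁ = 1260 m/s

The Hohmann ellipse has a_t = (r₁ + r₂)/2 = 41820 km.
Circular speed at r = 75100 km: v_c = √(μ/r) = 2.304 km/s.
Transfer-orbit speed at the same r (vis-viva, a = a_t): v_t = √[μ(2/r − 1/a_t)] = 1.041 km/s.
Δv₁ = |v_t − v_c| = |1.041 − 2.304| = 1.263 km/s.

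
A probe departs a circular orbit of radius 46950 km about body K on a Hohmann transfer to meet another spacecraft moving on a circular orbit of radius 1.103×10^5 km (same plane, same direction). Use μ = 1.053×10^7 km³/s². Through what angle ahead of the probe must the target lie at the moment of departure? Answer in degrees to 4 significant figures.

φ = 71.67°

Semi-major axis of the transfer orbit: a_t = (46950 + 1.103×10^5)/2 = 78625 km.
Transfer time t = π√(a_t³/μ) = 21344 s.
Target angular speed ω₂ = √(μ/r₂³) = 8.8583×10^-5 rad/s.
Angle swept by the target during transfer: ω₂·t = 1.8907 rad = 108.33°.
The probe traverses 180° on the transfer ellipse, so the target must lead by 180° − 108.33° = 71.67°.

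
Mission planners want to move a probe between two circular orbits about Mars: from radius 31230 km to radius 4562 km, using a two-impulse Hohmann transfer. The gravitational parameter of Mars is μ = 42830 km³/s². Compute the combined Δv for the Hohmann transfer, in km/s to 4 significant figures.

Semi-major axis of the transfer orbit: a_t = (31230 + 4562)/2 = 17896 km.
Circular speed at r₁: v₁ = √(μ/r₁) = √(42830/31230) = 1.1711 km/s.
Transfer-orbit speed at r₁ (v² = μ(2/r − 1/a)): v_a = √[μ(2/r₁ − 1/a_t)] = 0.59127 km/s.
First burn Δv₁ = |v_a − v₁| = 0.5798 km/s.
At r₂, v₂ = √(μ/r₂) = 3.0641 km/s.
Transfer-orbit speed at r₂: v_p = √[μ(2/r₂ − 1/a_t)] = 4.0477 km/s.
Second burn Δv₂ = |v₂ − v_p| = 0.9836 km/s.
Total Δv = Δv₁ + Δv₂ = 1.563 km/s.

Δv = 1.563 km/s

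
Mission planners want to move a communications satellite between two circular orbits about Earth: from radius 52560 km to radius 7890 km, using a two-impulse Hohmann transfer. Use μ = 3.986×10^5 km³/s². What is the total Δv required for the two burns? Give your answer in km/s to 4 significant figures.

Δv = 3.612 km/s

Transfer-ellipse semi-major axis a_t = (r₁ + r₂)/2 = (52560 + 7890)/2 = 30225 km.
Circular speed at r₁: v₁ = √(μ/r₁) = √(3.986×10^5/52560) = 2.754 km/s.
Transfer-orbit speed at r₁ (v² = μ(2/r − 1/a)): v_a = √[μ(2/r₁ − 1/a_t)] = 1.407 km/s.
First burn Δv₁ = |v_a − v₁| = 1.347 km/s.
Circular speed at r₂: v₂ = √(μ/r₂) = 7.108 km/s.
Transfer-orbit speed at r₂: v_p = √[μ(2/r₂ − 1/a_t)] = 9.373 km/s.
Second burn Δv₂ = |v₂ − v_p| = 2.265 km/s.
Total Δv = Δv₁ + Δv₂ = 3.612 km/s.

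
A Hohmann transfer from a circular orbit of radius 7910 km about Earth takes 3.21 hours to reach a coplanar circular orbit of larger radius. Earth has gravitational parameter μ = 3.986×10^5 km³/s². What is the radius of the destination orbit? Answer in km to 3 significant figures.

r₂ = 27200 km

Transfer time t = 3.21 hours = 11556 s, and t = π√(a_t³/μ).
So a_t = (μ t²/π²)^(1/3) = (3.986×10^5 × (11556)² / π²)^(1/3) = 17537 km.
Since a_t = (r₁ + r₂)/2, r₂ = 2a_t − r₁ = 2×17537 − 7910 = 27164 km.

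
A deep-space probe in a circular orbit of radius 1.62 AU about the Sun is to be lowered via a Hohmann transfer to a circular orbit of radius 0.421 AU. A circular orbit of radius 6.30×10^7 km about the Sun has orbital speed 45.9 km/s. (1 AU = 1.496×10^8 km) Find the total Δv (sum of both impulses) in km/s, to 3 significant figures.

From the circular-orbit relation v² = μ/r at r = 6.30×10^7 km: μ = v²r = (45.9)² × 6.30×10^7 = 1.32729×10^11 km³/s².
In km: r₁ = 1.62 × 1.496×10^8 = 2.42352×10^8 km; r₂ = 0.421 × 1.496×10^8 = 6.29816×10^7 km.
Transfer-ellipse semi-major axis a_t = (r₁ + r₂)/2 = (2.42352×10^8 + 6.29816×10^7)/2 = 1.526668×10^8 km.
Circular speed at r₁: v₁ = √(μ/r₁) = √(1.32729×10^11/2.42352×10^8) = 23.402 km/s.
Transfer-orbit speed at r₁ (vis-viva): v_a = √[μ(2/r₁ − 1/a_t)] = 15.031 km/s.
First burn Δv₁ = |v_a − v₁| = 8.371 km/s.
Circular speed at r₂: v₂ = √(μ/r₂) = 45.91 km/s.
Transfer-orbit speed at r₂: v_p = √[μ(2/r₂ − 1/a_t)] = 57.84 km/s.
Second burn Δv₂ = |v₂ − v_p| = 11.93 km/s.
Total Δv = Δv₁ + Δv₂ = 20.30 km/s.

Δv = 20.3 km/s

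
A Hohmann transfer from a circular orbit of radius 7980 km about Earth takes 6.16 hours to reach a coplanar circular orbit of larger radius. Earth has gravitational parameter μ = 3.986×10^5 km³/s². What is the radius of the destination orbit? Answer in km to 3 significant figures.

Transfer time t = 6.16 hours = 22176 s, and t = π√(a_t³/μ).
So a_t = (μ t²/π²)^(1/3) = (3.986×10^5 × (22176)² / π²)^(1/3) = 27081 km.
Since a_t = (r₁ + r₂)/2, r₂ = 2a_t − r₁ = 2×27081 − 7980 = 46182 km.

r₂ = 46200 km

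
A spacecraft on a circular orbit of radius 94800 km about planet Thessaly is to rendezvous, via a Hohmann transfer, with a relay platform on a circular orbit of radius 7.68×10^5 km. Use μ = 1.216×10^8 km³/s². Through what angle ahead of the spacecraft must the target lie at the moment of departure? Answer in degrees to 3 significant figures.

φ = 104°

The Hohmann ellipse has a_t = (r₁ + r₂)/2 = 4.314×10^5 km.
Transfer time t = π√(a_t³/μ) = 80724 s.
The target's mean motion on its circular orbit is ω₂ = √(μ/r₂³) = 1.6384×10^-5 rad/s.
Angle swept by the target during transfer: ω₂·t = 1.3226 rad = 75.78°.
Arrival is 180° from departure on the ellipse, so φ = 180° − 75.78° = 104°.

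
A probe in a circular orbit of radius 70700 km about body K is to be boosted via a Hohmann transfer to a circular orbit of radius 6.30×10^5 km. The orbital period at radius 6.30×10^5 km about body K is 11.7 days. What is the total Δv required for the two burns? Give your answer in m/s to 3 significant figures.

Δv = 6140 m/s

From Kepler's third law T² = 4π²r³/μ at r = 6.30×10^5 km, T = 11.7 days = 11.7 × 86400 s = 1.01088×10^6 s: μ = 4π²r³/T² = 9.66011×10^6 km³/s².
Semi-major axis of the transfer orbit: a_t = (70700 + 6.300×10^5)/2 = 3.5035×10^5 km.
Circular speed at r₁: v₁ = √(μ/r₁) = √(9.66011×10^6/70700) = 11.6891 km/s.
On the transfer ellipse at r₁, vis-viva equation gives v_p = √[μ(2/r₁ − 1/a_t)] = 15.6747 km/s.
First burn Δv₁ = |v_p − v₁| = 3.9856 km/s.
Circular speed at r₂: v₂ = √(μ/r₂) = 3.9158 km/s.
Transfer-orbit speed at r₂: v_a = √[μ(2/r₂ − 1/a_t)] = 1.7591 km/s.
Second burn Δv₂ = |v₂ − v_a| = 2.1567 km/s.
Δv = Δv₁ + Δv₂ = 3.9856 + 2.1567 = 6.142 km/s.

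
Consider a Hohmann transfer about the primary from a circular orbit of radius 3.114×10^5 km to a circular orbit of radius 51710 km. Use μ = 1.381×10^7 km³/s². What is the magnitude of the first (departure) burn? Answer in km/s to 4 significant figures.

Δv₁ = 3.105 km/s

Semi-major axis of the transfer orbit: a_t = (3.114×10^5 + 51710)/2 = 1.81555×10^5 km.
Circular speed at r = 3.114×10^5 km: v_c = √(μ/r) = 6.659 km/s.
Transfer-orbit speed at the same r (vis-viva, a = a_t): v_t = √[μ(2/r − 1/a_t)] = 3.554 km/s.
Δv₁ = |v_t − v_c| = |3.554 − 6.659| = 3.105 km/s.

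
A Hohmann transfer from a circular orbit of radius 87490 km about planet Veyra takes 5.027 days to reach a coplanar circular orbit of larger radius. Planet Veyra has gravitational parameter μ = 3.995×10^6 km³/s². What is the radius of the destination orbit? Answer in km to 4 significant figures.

r₂ = 7.610×10^5 km

Transfer time t = 5.027 days = 4.343328×10^5 s, and t = π√(a_t³/μ).
So a_t = (μ t²/π²)^(1/3) = (3.995×10^6 × (4.343328×10^5)² / π²)^(1/3) = 4.2425×10^5 km.
Since a_t = (r₁ + r₂)/2, r₂ = 2a_t − r₁ = 2×4.2425×10^5 − 87490 = 7.6101×10^5 km.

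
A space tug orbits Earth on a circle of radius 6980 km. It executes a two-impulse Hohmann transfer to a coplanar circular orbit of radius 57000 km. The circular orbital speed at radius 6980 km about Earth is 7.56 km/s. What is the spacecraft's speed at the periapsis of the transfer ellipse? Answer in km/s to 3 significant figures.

From the circular-orbit relation v² = μ/r at r = 6980 km: μ = v²r = (7.56)² × 6980 = 3.98932×10^5 km³/s².
The Hohmann ellipse has a_t = (r₁ + r₂)/2 = 31990 km.
The periapsis of the transfer ellipse is at r = 6980 km.
Vis-viva: v = √[μ(2/r − 1/a_t)] = √[3.98932×10^5 × (2/6980 − 1/31990)] = 10.09 km/s.

v = 10.1 km/s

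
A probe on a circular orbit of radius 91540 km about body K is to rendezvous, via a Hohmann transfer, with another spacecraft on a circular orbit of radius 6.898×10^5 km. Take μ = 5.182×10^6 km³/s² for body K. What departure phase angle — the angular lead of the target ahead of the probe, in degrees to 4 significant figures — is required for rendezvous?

φ = 103.3°

Transfer-ellipse semi-major axis a_t = (r₁ + r₂)/2 = (91540 + 6.898×10^5)/2 = 3.9067×10^5 km.
The half-period of the transfer ellipse is t = π√(a_t³/μ) = 3.370×10^5 s.
The target's mean motion on its circular orbit is ω₂ = √(μ/r₂³) = 3.973×10^-6 rad/s.
Angle swept by the target during transfer: ω₂·t = 1.339 rad = 76.72°.
Arrival is 180° from departure on the ellipse, so φ = 180° − 76.72° = 103.3°.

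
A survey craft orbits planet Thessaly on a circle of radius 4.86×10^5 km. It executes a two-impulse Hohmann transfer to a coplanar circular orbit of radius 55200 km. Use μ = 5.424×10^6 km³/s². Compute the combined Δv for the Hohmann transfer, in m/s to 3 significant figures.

Semi-major axis of the transfer orbit: a_t = (4.860×10^5 + 55200)/2 = 2.706×10^5 km.
Circular speed at r₁: v₁ = √(μ/r₁) = √(5.424×10^6/4.860×10^5) = 3.341 km/s.
Transfer-orbit speed at r₁ (vis-viva equation): v_a = √[μ(2/r₁ − 1/a_t)] = 1.509 km/s.
First burn Δv₁ = |v_a − v₁| = 1.832 km/s.
Circular speed at r₂: v₂ = √(μ/r₂) = 9.91266 km/s.
Transfer-orbit speed at r₂: v_p = √[μ(2/r₂ − 1/a_t)] = 13.2845 km/s.
Second burn Δv₂ = |v₂ − v_p| = 3.372 km/s.
Total Δv = Δv₁ + Δv₂ = 5.204 km/s.

Δv = 5200 m/s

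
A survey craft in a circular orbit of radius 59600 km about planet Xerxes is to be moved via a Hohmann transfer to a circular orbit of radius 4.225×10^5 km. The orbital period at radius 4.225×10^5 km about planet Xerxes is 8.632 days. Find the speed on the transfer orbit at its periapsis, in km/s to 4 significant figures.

v = 12.55 km/s

From Kepler's third law T² = 4π²r³/μ at r = 4.225×10^5 km, T = 8.632 days = 8.632 × 86400 s = 7.458048×10^5 s: μ = 4π²r³/T² = 5.35290×10^6 km³/s².
Transfer-ellipse semi-major axis a_t = (r₁ + r₂)/2 = (59600 + 4.225×10^5)/2 = 2.4105×10^5 km.
The periapsis of the transfer ellipse is at r = 59600 km.
Applying v² = μ(2/r − 1/a_t): v = 12.55 km/s.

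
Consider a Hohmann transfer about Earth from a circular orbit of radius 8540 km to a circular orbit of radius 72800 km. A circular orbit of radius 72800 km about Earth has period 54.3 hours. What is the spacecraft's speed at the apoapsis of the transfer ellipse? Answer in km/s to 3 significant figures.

From Kepler's third law T² = 4π²r³/μ at r = 72800 km, T = 54.3 hours = 54.3 × 3600 s = 1.9548×10^5 s: μ = 4π²r³/T² = 3.98611×10^5 km³/s².
Transfer-ellipse semi-major axis a_t = (r₁ + r₂)/2 = (8540 + 72800)/2 = 40670 km.
At apoapsis, r = 72800 km.
Vis-viva: v = √[μ(2/r − 1/a_t)] = √[3.98611×10^5 × (2/72800 − 1/40670)] = 1.072 km/s.

v = 1.07 km/s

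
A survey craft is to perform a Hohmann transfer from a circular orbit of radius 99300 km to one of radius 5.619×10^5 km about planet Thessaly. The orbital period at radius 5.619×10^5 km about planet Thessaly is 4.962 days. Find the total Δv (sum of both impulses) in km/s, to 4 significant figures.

From Kepler's third law T² = 4π²r³/μ at r = 5.619×10^5 km, T = 4.962 days = 4.962 × 86400 s = 4.287168×10^5 s: μ = 4π²r³/T² = 3.81062×10^7 km³/s².
Semi-major axis of the transfer orbit: a_t = (99300 + 5.619×10^5)/2 = 3.306×10^5 km.
At r₁ the circular-orbit speed is v₁ = √(μ/r₁) = 19.5895 km/s.
Transfer-orbit speed at r₁ (v² = μ(2/r − 1/a)): v_p = √[μ(2/r₁ − 1/a_t)] = 25.5389 km/s.
First burn Δv₁ = |v_p − v₁| = 5.949 km/s.
At r₂, v₂ = √(μ/r₂) = 8.235 km/s.
Transfer-orbit speed at r₂: v_a = √[μ(2/r₂ − 1/a_t)] = 4.513 km/s.
Second burn Δv₂ = |v₂ − v_a| = 3.722 km/s.
Total Δv = Δv₁ + Δv₂ = 9.671 km/s.

Δv = 9.671 km/s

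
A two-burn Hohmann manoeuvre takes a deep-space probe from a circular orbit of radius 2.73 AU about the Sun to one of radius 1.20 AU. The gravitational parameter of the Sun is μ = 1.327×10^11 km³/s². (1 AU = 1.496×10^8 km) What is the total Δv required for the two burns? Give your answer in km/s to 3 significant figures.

In km: r₁ = 2.73 × 1.496×10^8 = 4.08408×10^8 km; r₂ = 1.20 × 1.496×10^8 = 1.7952×10^8 km.
The Hohmann ellipse has a_t = (r₁ + r₂)/2 = 2.93964×10^8 km.
Circular speed at r₁: v₁ = √(μ/r₁) = √(1.327×10^11/4.08408×10^8) = 18.0255 km/s.
On the transfer ellipse at r₁, vis-viva equation gives v_a = √[μ(2/r₁ − 1/a_t)] = 14.0863 km/s.
First burn Δv₁ = |v_a − v₁| = 3.939 km/s.
At r₂, v₂ = √(μ/r₂) = 27.188 km/s.
Transfer-orbit speed at r₂: v_p = √[μ(2/r₂ − 1/a_t)] = 32.046 km/s.
Second burn Δv₂ = |v₂ − v_p| = 4.858 km/s.
Δv = Δv₁ + Δv₂ = 3.939 + 4.858 = 8.797 km/s.

Δv = 8.80 km/s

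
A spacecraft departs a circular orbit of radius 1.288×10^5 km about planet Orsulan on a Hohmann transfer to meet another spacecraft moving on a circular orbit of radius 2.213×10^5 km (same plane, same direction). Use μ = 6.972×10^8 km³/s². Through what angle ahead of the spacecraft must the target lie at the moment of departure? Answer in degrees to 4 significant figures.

φ = 53.37°

Transfer-ellipse semi-major axis a_t = (r₁ + r₂)/2 = (1.288×10^5 + 2.213×10^5)/2 = 1.7505×10^5 km.
Transfer time t = π√(a_t³/μ) = 8713.9 s.
Target angular speed ω₂ = √(μ/r₂³) = 2.5363×10^-4 rad/s.
Angle swept by the target during transfer: ω₂·t = 2.2101 rad = 126.63°.
Arrival is 180° from departure on the ellipse, so φ = 180° − 126.63° = 53.37°.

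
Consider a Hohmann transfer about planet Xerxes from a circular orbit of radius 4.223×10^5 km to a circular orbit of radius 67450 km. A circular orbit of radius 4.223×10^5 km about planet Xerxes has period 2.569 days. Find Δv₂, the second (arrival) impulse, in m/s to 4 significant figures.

Δv₂ = 9369 m/s

From Kepler's third law T² = 4π²r³/μ at r = 4.223×10^5 km, T = 2.569 days = 2.569 × 86400 s = 2.219616×10^5 s: μ = 4π²r³/T² = 6.03486×10^7 km³/s².
Transfer-ellipse semi-major axis a_t = (r₁ + r₂)/2 = (4.223×10^5 + 67450)/2 = 2.44875×10^5 km.
On the circular orbit at r = 67450 km, v_c = √(μ/r) = 29.912 km/s.
Vis-viva on the transfer ellipse at r = 67450 km gives v_t = √[μ(2/r − 1/a_t)] = 39.281 km/s.
Δv₂ = |v_t − v_c| = |39.281 − 29.912| = 9.369 km/s.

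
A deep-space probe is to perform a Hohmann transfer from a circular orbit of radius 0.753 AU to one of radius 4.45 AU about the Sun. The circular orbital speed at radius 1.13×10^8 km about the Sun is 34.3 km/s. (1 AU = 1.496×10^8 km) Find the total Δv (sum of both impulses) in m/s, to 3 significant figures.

From the circular-orbit relation v² = μ/r at r = 1.13×10^8 km: μ = v²r = (34.3)² × 1.13×10^8 = 1.32943×10^11 km³/s².
In km: r₁ = 0.753 × 1.496×10^8 = 1.126488×10^8 km; r₂ = 4.45 × 1.496×10^8 = 6.6572×10^8 km.
Transfer-ellipse semi-major axis a_t = (r₁ + r₂)/2 = (1.126488×10^8 + 6.6572×10^8)/2 = 3.891844×10^8 km.
Circular speed at r₁: v₁ = √(μ/r₁) = √(1.32943×10^11/1.126488×10^8) = 34.35 km/s.
On the transfer ellipse at r₁, vis-viva gives v_p = √[μ(2/r₁ − 1/a_t)] = 44.93 km/s.
First burn Δv₁ = |v_p − v₁| = 10.58 km/s.
At r₂, v₂ = √(μ/r₂) = 14.1315 km/s.
Transfer-orbit speed at r₂: v_a = √[μ(2/r₂ − 1/a_t)] = 7.60279 km/s.
Second burn Δv₂ = |v₂ − v_a| = 6.529 km/s.
Total Δv = Δv₁ + Δv₂ = 17.11 km/s.

Δv = 17100 m/s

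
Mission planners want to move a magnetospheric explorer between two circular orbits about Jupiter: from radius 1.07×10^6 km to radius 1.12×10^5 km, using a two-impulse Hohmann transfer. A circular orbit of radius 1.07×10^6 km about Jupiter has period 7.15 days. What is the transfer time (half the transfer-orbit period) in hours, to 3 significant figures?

From Kepler's third law T² = 4π²r³/μ at r = 1.07×10^6 km, T = 7.15 days = 7.15 × 86400 s = 6.1776×10^5 s: μ = 4π²r³/T² = 1.26728×10^8 km³/s².
Transfer-ellipse semi-major axis a_t = (r₁ + r₂)/2 = (1.070×10^6 + 1.120×10^5)/2 = 5.910×10^5 km.
Half the transfer-orbit period gives t = π√(a_t³/μ) = 1.268×10^5 s.
Converting: 1.268×10^5 s ÷ 3600 s/hour = 35.2 hours.

t = 35.2 hours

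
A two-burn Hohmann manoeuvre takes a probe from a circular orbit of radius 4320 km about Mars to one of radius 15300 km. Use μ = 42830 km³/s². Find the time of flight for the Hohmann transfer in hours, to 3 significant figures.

Transfer-ellipse semi-major axis a_t = (r₁ + r₂)/2 = (4320 + 15300)/2 = 9810 km.
Transfer time t = π√(a_t³/μ) = π√((9810)³ / 42830) = 14750 s.
Converting: 14750 s ÷ 3600 s/hour = 4.10 hours.

t = 4.10 hours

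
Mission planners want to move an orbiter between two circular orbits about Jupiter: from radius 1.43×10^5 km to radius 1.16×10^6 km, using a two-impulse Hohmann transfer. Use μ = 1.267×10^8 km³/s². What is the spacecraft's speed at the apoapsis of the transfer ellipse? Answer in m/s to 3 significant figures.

v = 4900 m/s

Transfer-ellipse semi-major axis a_t = (r₁ + r₂)/2 = (1.430×10^5 + 1.160×10^6)/2 = 6.515×10^5 km.
The apoapsis of the transfer ellipse is at r = 1.160×10^6 km.
Applying v² = μ(2/r − 1/a_t): v = 4.896 km/s.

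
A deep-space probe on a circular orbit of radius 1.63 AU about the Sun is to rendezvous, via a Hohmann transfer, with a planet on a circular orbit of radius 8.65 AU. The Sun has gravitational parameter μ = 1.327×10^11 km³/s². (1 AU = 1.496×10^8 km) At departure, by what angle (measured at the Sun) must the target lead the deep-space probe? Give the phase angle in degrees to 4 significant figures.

φ = 97.55°

In km: r₁ = 1.63 × 1.496×10^8 = 2.43848×10^8 km; r₂ = 8.65 × 1.496×10^8 = 1.29404×10^9 km.
The Hohmann ellipse has a_t = (r₁ + r₂)/2 = 7.68944×10^8 km.
The half-period of the transfer ellipse is t = π√(a_t³/μ) = 1.839×10^8 s.
The target's mean motion on its circular orbit is ω₂ = √(μ/r₂³) = 7.826×10^-9 rad/s.
Angle swept by the target during transfer: ω₂·t = 1.439 rad = 82.45°.
Arrival is 180° from departure on the ellipse, so φ = 180° − 82.45° = 97.55°.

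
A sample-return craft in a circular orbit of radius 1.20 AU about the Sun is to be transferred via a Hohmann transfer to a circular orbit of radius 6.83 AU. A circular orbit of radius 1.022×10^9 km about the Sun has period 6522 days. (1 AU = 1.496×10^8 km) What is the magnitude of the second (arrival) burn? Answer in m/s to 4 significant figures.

From Kepler's third law T² = 4π²r³/μ at r = 1.022×10^9 km, T = 6522 days = 6522 × 86400 s = 5.635008×10^8 s: μ = 4π²r³/T² = 1.32716×10^11 km³/s².
In km: r₁ = 1.20 × 1.496×10^8 = 1.7952×10^8 km; r₂ = 6.83 × 1.496×10^8 = 1.021768×10^9 km.
Semi-major axis of the transfer orbit: a_t = (1.7952×10^8 + 1.021768×10^9)/2 = 6.00644×10^8 km.
Circular speed at r = 1.021768×10^9 km: v_c = √(μ/r) = 11.397 km/s.
Vis-viva on the transfer ellipse at r = 1.021768×10^9 km gives v_t = √[μ(2/r − 1/a_t)] = 6.2307 km/s.
Δv₂ = |v_t − v_c| = |6.2307 − 11.397| = 5.166 km/s.

Δv₂ = 5166 m/s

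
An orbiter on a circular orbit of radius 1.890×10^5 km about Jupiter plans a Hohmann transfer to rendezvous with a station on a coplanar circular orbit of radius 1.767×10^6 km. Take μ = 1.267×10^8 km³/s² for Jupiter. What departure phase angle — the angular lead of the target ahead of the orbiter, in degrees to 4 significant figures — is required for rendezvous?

φ = 105.9°

The Hohmann ellipse has a_t = (r₁ + r₂)/2 = 9.780×10^5 km.
Transfer time t = π√(a_t³/μ) = 2.6994×10^5 s.
Target angular speed ω₂ = √(μ/r₂³) = 4.7922×10^-6 rad/s.
Angle swept by the target during transfer: ω₂·t = 1.2936 rad = 74.12°.
The orbiter traverses 180° on the transfer ellipse, so the target must lead by 180° − 74.12° = 105.9°.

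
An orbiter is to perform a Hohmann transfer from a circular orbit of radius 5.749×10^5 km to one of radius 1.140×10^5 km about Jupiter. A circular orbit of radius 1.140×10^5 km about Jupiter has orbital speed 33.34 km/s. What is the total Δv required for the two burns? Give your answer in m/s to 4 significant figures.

Δv = 16040 m/s

From the circular-orbit relation v² = μ/r at r = 1.140×10^5 km: μ = v²r = (33.34)² × 1.140×10^5 = 1.26717×10^8 km³/s².
Transfer-ellipse semi-major axis a_t = (r₁ + r₂)/2 = (5.749×10^5 + 1.140×10^5)/2 = 3.4445×10^5 km.
At r₁ the circular-orbit speed is v₁ = √(μ/r₁) = 14.846 km/s.
Transfer-orbit speed at r₁ (vis-viva): v_a = √[μ(2/r₁ − 1/a_t)] = 8.5410 km/s.
First burn Δv₁ = |v_a − v₁| = 6.305 km/s.
Circular speed at r₂: v₂ = √(μ/r₂) = 33.340 km/s.
Transfer-orbit speed at r₂: v_p = √[μ(2/r₂ − 1/a_t)] = 43.072 km/s.
Second burn Δv₂ = |v₂ − v_p| = 9.732 km/s.
Δv = Δv₁ + Δv₂ = 6.305 + 9.732 = 16.04 km/s.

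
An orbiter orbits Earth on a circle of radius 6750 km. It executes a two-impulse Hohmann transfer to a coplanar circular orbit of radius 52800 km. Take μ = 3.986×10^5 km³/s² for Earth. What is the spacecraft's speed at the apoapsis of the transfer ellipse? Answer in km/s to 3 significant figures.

Semi-major axis of the transfer orbit: a_t = (6750 + 52800)/2 = 29775 km.
The apoapsis of the transfer ellipse is at r = 52800 km.
Vis-viva: v = √[μ(2/r − 1/a_t)] = √[3.986×10^5 × (2/52800 − 1/29775)] = 1.308 km/s.

v = 1.31 km/s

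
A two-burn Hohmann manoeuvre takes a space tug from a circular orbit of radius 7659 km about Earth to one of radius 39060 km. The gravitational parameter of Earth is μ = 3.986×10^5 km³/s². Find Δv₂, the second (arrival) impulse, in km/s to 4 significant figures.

Semi-major axis of the transfer orbit: a_t = (7659 + 39060)/2 = 23359.5 km.
Circular speed at r = 39060 km: v_c = √(μ/r) = 3.194 km/s.
Vis-viva on the transfer ellipse at r = 39060 km gives v_t = √[μ(2/r − 1/a_t)] = 1.829 km/s.
Δv₂ = |v_t − v_c| = |1.829 − 3.194| = 1.365 km/s.

Δv₂ = 1.365 km/s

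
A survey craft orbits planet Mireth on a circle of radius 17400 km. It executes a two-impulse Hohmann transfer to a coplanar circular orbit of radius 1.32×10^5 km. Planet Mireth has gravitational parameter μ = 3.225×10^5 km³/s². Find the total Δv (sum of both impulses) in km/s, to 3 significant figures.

Transfer-ellipse semi-major axis a_t = (r₁ + r₂)/2 = (17400 + 1.320×10^5)/2 = 74700 km.
Circular speed at r₁: v₁ = √(μ/r₁) = √(3.225×10^5/17400) = 4.3052 km/s.
On the transfer ellipse at r₁, v² = μ(2/r − 1/a) gives v_p = √[μ(2/r₁ − 1/a_t)] = 5.7229 km/s.
First burn Δv₁ = |v_p − v₁| = 1.4177 km/s.
At r₂, v₂ = √(μ/r₂) = 1.563068 km/s.
Transfer-orbit speed at r₂: v_a = √[μ(2/r₂ − 1/a_t)] = 0.7543836 km/s.
Second burn Δv₂ = |v₂ − v_a| = 0.80868 km/s.
Total Δv = Δv₁ + Δv₂ = 2.226 km/s.

Δv = 2.23 km/s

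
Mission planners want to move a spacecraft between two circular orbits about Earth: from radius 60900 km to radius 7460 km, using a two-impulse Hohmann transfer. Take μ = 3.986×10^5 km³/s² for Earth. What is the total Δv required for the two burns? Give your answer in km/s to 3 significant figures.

Semi-major axis of the transfer orbit: a_t = (60900 + 7460)/2 = 34180 km.
At r₁ the circular-orbit speed is v₁ = √(μ/r₁) = 2.55835 km/s.
Transfer-orbit speed at r₁ (v² = μ(2/r − 1/a)): v_a = √[μ(2/r₁ − 1/a_t)] = 1.19521 km/s.
First burn Δv₁ = |v_a − v₁| = 1.36314 km/s.
At r₂, v₂ = √(μ/r₂) = 7.30969 km/s.
Transfer-orbit speed at r₂: v_p = √[μ(2/r₂ − 1/a_t)] = 9.75712 km/s.
Second burn Δv₂ = |v₂ − v_p| = 2.44743 km/s.
Total Δv = Δv₁ + Δv₂ = 3.811 km/s.

Δv = 3.81 km/s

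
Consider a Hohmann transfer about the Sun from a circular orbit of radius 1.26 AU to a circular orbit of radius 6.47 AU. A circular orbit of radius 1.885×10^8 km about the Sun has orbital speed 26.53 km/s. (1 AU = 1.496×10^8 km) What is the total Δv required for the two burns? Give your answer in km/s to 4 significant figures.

From the circular-orbit relation v² = μ/r at r = 1.885×10^8 km: μ = v²r = (26.53)² × 1.885×10^8 = 1.32674×10^11 km³/s².
In km: r₁ = 1.26 × 1.496×10^8 = 1.88496×10^8 km; r₂ = 6.47 × 1.496×10^8 = 9.67912×10^8 km.
Semi-major axis of the transfer orbit: a_t = (1.88496×10^8 + 9.67912×10^8)/2 = 5.78204×10^8 km.
At r₁ the circular-orbit speed is v₁ = √(μ/r₁) = 26.5303 km/s.
On the transfer ellipse at r₁, vis-viva equation gives v_p = √[μ(2/r₁ − 1/a_t)] = 34.3257 km/s.
First burn Δv₁ = |v_p − v₁| = 7.795 km/s.
At r₂, v₂ = √(μ/r₂) = 11.708 km/s.
Transfer-orbit speed at r₂: v_a = √[μ(2/r₂ − 1/a_t)] = 6.6848 km/s.
Second burn Δv₂ = |v₂ − v_a| = 5.023 km/s.
Total Δv = Δv₁ + Δv₂ = 12.82 km/s.

Δv = 12.82 km/s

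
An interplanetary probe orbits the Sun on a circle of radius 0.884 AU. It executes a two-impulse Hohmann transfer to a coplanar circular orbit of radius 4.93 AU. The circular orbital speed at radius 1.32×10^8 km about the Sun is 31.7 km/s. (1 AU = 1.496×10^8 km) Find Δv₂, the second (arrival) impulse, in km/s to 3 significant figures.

Δv₂ = 6.02 km/s

From the circular-orbit relation v² = μ/r at r = 1.32×10^8 km: μ = v²r = (31.7)² × 1.32×10^8 = 1.32645×10^11 km³/s².
In km: r₁ = 0.884 × 1.496×10^8 = 1.322464×10^8 km; r₂ = 4.93 × 1.496×10^8 = 7.37528×10^8 km.
The Hohmann ellipse has a_t = (r₁ + r₂)/2 = 4.348872×10^8 km.
On the circular orbit at r = 7.37528×10^8 km, v_c = √(μ/r) = 13.41 km/s.
Vis-viva on the transfer ellipse at r = 7.37528×10^8 km gives v_t = √[μ(2/r − 1/a_t)] = 7.395 km/s.
Δv₂ = |v_t − v_c| = |7.395 − 13.41| = 6.015 km/s.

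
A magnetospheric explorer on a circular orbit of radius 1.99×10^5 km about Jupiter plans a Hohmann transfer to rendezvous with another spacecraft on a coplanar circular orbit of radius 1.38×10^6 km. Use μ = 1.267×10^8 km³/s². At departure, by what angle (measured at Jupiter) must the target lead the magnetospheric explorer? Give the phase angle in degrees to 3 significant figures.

φ = 102°

Semi-major axis of the transfer orbit: a_t = (1.990×10^5 + 1.380×10^6)/2 = 7.895×10^5 km.
The half-period of the transfer ellipse is t = π√(a_t³/μ) = 1.958×10^5 s.
The target's mean motion on its circular orbit is ω₂ = √(μ/r₂³) = 6.943×10^-6 rad/s.
Angle swept by the target during transfer: ω₂·t = 1.3594 rad = 77.89°.
The magnetospheric explorer traverses 180° on the transfer ellipse, so the target must lead by 180° − 77.89° = 102°.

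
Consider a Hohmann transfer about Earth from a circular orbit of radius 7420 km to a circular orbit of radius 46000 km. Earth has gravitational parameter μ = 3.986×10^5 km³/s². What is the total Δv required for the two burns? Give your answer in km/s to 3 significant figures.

Transfer-ellipse semi-major axis a_t = (r₁ + r₂)/2 = (7420 + 46000)/2 = 26710 km.
Circular speed at r₁: v₁ = √(μ/r₁) = √(3.986×10^5/7420) = 7.3294 km/s.
On the transfer ellipse at r₁, vis-viva gives v_p = √[μ(2/r₁ − 1/a_t)] = 9.6185 km/s.
First burn Δv₁ = |v_p − v₁| = 2.289 km/s.
At r₂, v₂ = √(μ/r₂) = 2.944 km/s.
Transfer-orbit speed at r₂: v_a = √[μ(2/r₂ − 1/a_t)] = 1.552 km/s.
Second burn Δv₂ = |v₂ − v_a| = 1.392 km/s.
Δv = Δv₁ + Δv₂ = 2.289 + 1.392 = 3.681 km/s.

Δv = 3.68 km/s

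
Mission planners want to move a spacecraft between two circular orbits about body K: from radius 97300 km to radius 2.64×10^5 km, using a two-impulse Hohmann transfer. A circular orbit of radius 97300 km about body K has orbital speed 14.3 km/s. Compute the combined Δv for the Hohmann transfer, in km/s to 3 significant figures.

From the circular-orbit relation v² = μ/r at r = 97300 km: μ = v²r = (14.3)² × 97300 = 1.98969×10^7 km³/s².
The Hohmann ellipse has a_t = (r₁ + r₂)/2 = 1.8065×10^5 km.
At r₁ the circular-orbit speed is v₁ = √(μ/r₁) = 14.300 km/s.
Transfer-orbit speed at r₁ (vis-viva equation): v_p = √[μ(2/r₁ − 1/a_t)] = 17.287 km/s.
First burn Δv₁ = |v_p − v₁| = 2.987 km/s.
Circular speed at r₂: v₂ = √(μ/r₂) = 8.681 km/s.
Transfer-orbit speed at r₂: v_a = √[μ(2/r₂ − 1/a_t)] = 6.371 km/s.
Second burn Δv₂ = |v₂ − v_a| = 2.310 km/s.
Δv = Δv₁ + Δv₂ = 2.987 + 2.310 = 5.297 km/s.

Δv = 5.30 km/s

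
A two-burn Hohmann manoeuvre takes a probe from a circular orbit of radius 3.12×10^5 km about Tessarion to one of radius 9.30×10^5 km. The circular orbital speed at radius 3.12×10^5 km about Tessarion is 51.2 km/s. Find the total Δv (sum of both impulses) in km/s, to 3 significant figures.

From the circular-orbit relation v² = μ/r at r = 3.12×10^5 km: μ = v²r = (51.2)² × 3.12×10^5 = 8.17889×10^8 km³/s².
The Hohmann ellipse has a_t = (r₁ + r₂)/2 = 6.210×10^5 km.
At r₁ the circular-orbit speed is v₁ = √(μ/r₁) = 51.200 km/s.
On the transfer ellipse at r₁, v² = μ(2/r − 1/a) gives v_p = √[μ(2/r₁ − 1/a_t)] = 62.656 km/s.
First burn Δv₁ = |v_p − v₁| = 11.456 km/s.
At r₂, v₂ = √(μ/r₂) = 29.6555 km/s.
Transfer-orbit speed at r₂: v_a = √[μ(2/r₂ − 1/a_t)] = 21.0202 km/s.
Second burn Δv₂ = |v₂ − v_a| = 8.6353 km/s.
Δv = Δv₁ + Δv₂ = 11.456 + 8.6353 = 20.09 km/s.

Δv = 20.1 km/s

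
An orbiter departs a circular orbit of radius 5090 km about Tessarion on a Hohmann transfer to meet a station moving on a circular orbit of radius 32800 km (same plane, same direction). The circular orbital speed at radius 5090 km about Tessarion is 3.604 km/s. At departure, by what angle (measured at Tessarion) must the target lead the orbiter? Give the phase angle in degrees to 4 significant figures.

From the circular-orbit relation v² = μ/r at r = 5090 km: μ = v²r = (3.604)² × 5090 = 66113.1 km³/s².
The Hohmann ellipse has a_t = (r₁ + r₂)/2 = 18945 km.
Transfer time t = π√(a_t³/μ) = 31860 s.
The target's mean motion on its circular orbit is ω₂ = √(μ/r₂³) = 4.328×10^-5 rad/s.
Angle swept by the target during transfer: ω₂·t = 1.379 rad = 79.01°.
Arrival is 180° from departure on the ellipse, so φ = 180° − 79.01° = 101.0°.

φ = 101.0°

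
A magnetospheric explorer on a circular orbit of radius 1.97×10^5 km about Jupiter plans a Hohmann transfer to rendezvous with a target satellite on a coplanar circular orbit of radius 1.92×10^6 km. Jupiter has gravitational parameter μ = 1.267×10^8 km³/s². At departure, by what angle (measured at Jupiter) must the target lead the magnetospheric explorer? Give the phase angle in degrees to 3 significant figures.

Semi-major axis of the transfer orbit: a_t = (1.970×10^5 + 1.920×10^6)/2 = 1.0585×10^6 km.
Transfer time t = π√(a_t³/μ) = 3.039×10^5 s.
The target's mean motion on its circular orbit is ω₂ = √(μ/r₂³) = 4.231×10^-6 rad/s.
Angle swept by the target during transfer: ω₂·t = 1.286 rad = 73.68°.
Arrival is 180° from departure on the ellipse, so φ = 180° − 73.68° = 106°.

φ = 106°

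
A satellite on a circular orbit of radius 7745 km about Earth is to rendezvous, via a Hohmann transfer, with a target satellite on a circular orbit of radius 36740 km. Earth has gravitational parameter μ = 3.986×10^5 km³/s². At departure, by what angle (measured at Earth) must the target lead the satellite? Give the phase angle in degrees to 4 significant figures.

The Hohmann ellipse has a_t = (r₁ + r₂)/2 = 22242.5 km.
The half-period of the transfer ellipse is t = π√(a_t³/μ) = 16506.6 s.
Target angular speed ω₂ = √(μ/r₂³) = 8.96520×10^-5 rad/s.
Angle swept by the target during transfer: ω₂·t = 1.4798 rad = 84.79°.
The satellite traverses 180° on the transfer ellipse, so the target must lead by 180° − 84.79° = 95.21°.

φ = 95.21°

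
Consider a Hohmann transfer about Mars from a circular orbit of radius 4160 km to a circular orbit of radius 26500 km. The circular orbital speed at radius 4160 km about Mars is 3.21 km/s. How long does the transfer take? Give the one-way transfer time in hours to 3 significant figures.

t = 8.00 hours

From the circular-orbit relation v² = μ/r at r = 4160 km: μ = v²r = (3.21)² × 4160 = 42865.1 km³/s².
The Hohmann ellipse has a_t = (r₁ + r₂)/2 = 15330 km.
Half the transfer-orbit period gives t = π√(a_t³/μ) = 28800 s.
Converting: 28800 s ÷ 3600 s/hour = 8.00 hours.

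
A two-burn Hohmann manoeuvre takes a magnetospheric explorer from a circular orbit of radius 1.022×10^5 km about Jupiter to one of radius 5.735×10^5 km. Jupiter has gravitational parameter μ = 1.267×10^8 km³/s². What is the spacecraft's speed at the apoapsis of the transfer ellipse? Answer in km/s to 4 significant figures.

v = 8.175 km/s

The Hohmann ellipse has a_t = (r₁ + r₂)/2 = 3.3785×10^5 km.
The apoapsis of the transfer ellipse is at r = 5.735×10^5 km.
Vis-viva: v = √[μ(2/r − 1/a_t)] = √[1.267×10^8 × (2/5.735×10^5 − 1/3.3785×10^5)] = 8.175 km/s.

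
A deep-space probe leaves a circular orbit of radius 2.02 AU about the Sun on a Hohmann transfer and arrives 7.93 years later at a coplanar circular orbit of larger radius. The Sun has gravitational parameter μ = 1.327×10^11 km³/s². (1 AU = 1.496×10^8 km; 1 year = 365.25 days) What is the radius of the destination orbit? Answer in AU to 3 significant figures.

In km: r₁ = 2.02 × 1.496×10^8 = 3.02192×10^8 km.
Transfer time t = 7.93 years × 365.25 × 86400 s = 2.50251768×10^8 s, and t = π√(a_t³/μ).
So a_t = (μ t²/π²)^(1/3) = (1.327×10^11 × (2.50251768×10^8)² / π²)^(1/3) = 9.4430×10^8 km.
Since a_t = (r₁ + r₂)/2, r₂ = 2a_t − r₁ = 2×9.4430×10^8 − 3.02192×10^8 = 1.586408×10^9 km.
In AU: r₂ = 1.586408×10^9 / 1.496×10^8 = 10.6 AU.

r₂ = 10.6 AU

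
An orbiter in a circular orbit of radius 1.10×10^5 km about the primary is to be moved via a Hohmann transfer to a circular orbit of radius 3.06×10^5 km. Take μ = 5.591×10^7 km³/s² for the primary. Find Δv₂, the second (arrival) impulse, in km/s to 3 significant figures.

Transfer-ellipse semi-major axis a_t = (r₁ + r₂)/2 = (1.100×10^5 + 3.060×10^5)/2 = 2.080×10^5 km.
On the circular orbit at r = 3.060×10^5 km, v_c = √(μ/r) = 13.517 km/s.
Transfer-orbit speed at the same r (vis-viva, a = a_t): v_t = √[μ(2/r − 1/a_t)] = 9.8299 km/s.
Δv₂ = |v_t − v_c| = |9.8299 − 13.517| = 3.687 km/s.

Δv₂ = 3.69 km/s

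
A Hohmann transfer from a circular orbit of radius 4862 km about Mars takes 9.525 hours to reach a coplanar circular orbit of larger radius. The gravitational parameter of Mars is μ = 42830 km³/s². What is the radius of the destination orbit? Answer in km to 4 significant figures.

r₂ = 29570 km

Transfer time t = 9.525 hours = 34290 s, and t = π√(a_t³/μ).
So a_t = (μ t²/π²)^(1/3) = (42830 × (34290)² / π²)^(1/3) = 17216 km.
Since a_t = (r₁ + r₂)/2, r₂ = 2a_t − r₁ = 2×17216 − 4862 = 29570 km.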